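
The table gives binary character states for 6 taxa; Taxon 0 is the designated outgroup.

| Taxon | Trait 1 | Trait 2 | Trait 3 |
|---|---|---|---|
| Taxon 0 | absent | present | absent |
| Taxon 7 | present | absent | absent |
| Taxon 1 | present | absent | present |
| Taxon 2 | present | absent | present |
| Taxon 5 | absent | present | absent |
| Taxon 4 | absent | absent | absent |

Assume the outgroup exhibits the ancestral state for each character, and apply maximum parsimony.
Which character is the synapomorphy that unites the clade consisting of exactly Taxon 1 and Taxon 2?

Character polarity is set by the outgroup: the derived state is whichever differs from the outgroup's state, so for Trait 2 the derived state is 'absent', and for the remaining characters it is 'present'.
Only Taxon 1, Taxon 2, and Taxon 7 show the derived state 'present' for Trait 1, supporting them as a clade.
Trait 2: derived state 'absent' in Taxon 1, Taxon 2, Taxon 4, and Taxon 7 only — synapomorphy for {Taxon 1, Taxon 2, Taxon 4, Taxon 7}.
Trait 3 (derived state 'present') is shared by Taxon 1 and Taxon 2 — a synapomorphy uniting that clade.
Most parsimonious ingroup topology: (((Taxon 7,(Taxon 1,Taxon 2)),Taxon 4),Taxon 5).
The clade {Taxon 1, Taxon 2} is supported by Trait 3: its derived state 'present' occurs in exactly those taxa and in no other taxon (including the outgroup).

Trait 3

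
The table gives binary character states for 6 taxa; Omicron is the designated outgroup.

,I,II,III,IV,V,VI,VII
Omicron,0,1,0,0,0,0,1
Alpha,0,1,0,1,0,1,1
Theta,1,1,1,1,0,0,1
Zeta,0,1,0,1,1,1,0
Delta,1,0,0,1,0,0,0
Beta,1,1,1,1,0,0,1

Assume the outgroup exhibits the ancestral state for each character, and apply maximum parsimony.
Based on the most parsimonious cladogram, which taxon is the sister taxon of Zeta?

Character polarity is set by the outgroup: the derived state is whichever differs from the outgroup's state, so for II, VII the derived state is '0', and for the remaining characters it is '1'.
Only Beta, Delta, and Theta show the derived state '1' for I, supporting them as a clade.
II (derived state '0') is unique to Delta (autapomorphy; uninformative for grouping).
Only Beta and Theta show the derived state '1' for III, supporting them as a clade.
IV (derived state '1') is shared by all ingroup taxa — unites the whole ingroup.
V: derived state '1' in Zeta only — an autapomorphy, so it tells us nothing about relationships among taxa.
VI: derived state '1' in Alpha and Zeta only — synapomorphy for {Alpha, Zeta}.
VII groups Delta and Zeta, which is incompatible with the clades supported by the remaining characters; treating it as convergent (homoplasy) costs fewer steps than any alternative tree.
Most parsimonious ingroup topology: ((Alpha,Zeta),((Theta,Beta),Delta)).
Zeta and Alpha form a cherry on this tree, so they are sister taxa.

Alpha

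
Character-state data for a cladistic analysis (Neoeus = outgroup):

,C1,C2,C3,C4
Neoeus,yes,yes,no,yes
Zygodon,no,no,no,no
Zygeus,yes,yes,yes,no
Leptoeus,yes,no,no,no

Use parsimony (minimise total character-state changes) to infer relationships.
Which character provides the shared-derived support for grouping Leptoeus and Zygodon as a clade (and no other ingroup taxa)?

C2

Character polarity is set by the outgroup: the derived state is whichever differs from the outgroup's state, so for C1, C2, C4 the derived state is 'no', and for the remaining characters it is 'yes'.
C1: derived state 'no' in Zygodon only — an autapomorphy, so it tells us nothing about relationships among taxa.
C2: derived state 'no' in Leptoeus and Zygodon only — synapomorphy for {Leptoeus, Zygodon}.
C3 (derived state 'yes') is unique to Zygeus (autapomorphy; uninformative for grouping).
All ingroup taxa share the derived state 'no' for C4; it defines the ingroup but does not resolve relationships within it.
Most parsimonious ingroup topology: ((Zygodon,Leptoeus),Zygeus).
The clade {Leptoeus, Zygodon} is supported by C2: its derived state 'no' occurs in exactly those taxa and in no other taxon (including the outgroup).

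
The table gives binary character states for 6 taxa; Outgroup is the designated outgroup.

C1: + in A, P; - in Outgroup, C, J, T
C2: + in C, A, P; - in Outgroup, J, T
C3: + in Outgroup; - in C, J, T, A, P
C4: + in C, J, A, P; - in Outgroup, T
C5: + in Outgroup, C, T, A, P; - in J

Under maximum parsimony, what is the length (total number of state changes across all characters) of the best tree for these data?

5

Character polarity is set by the outgroup: the derived state is whichever differs from the outgroup's state, so for C3, C5 the derived state is '-', and for the remaining characters it is '+'.
C1: derived state '+' in A and P only — synapomorphy for {A, P}.
Only A, C, and P show the derived state '+' for C2, supporting them as a clade.
C3 (derived state '-') is shared by all ingroup taxa — unites the whole ingroup.
Only A, C, J, and P show the derived state '+' for C4, supporting them as a clade.
C5 (derived state '-') is unique to J (autapomorphy; uninformative for grouping).
Most parsimonious ingroup topology: (((C,(A,P)),J),T).
Changes per character on this tree: C1: 1; C2: 1; C3: 1; C4: 1; C5: 1.
Total = 5.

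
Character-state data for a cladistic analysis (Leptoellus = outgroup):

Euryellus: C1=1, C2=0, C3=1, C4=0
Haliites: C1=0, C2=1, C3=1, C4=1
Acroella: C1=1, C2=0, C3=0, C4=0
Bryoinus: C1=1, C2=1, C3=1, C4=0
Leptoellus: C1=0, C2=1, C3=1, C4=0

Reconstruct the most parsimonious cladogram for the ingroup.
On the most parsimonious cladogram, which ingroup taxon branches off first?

Character polarity is set by the outgroup: the derived state is whichever differs from the outgroup's state, so for C2, C3 the derived state is '0', and for the remaining characters it is '1'.
C1: derived state '1' in Acroella, Bryoinus, and Euryellus only — synapomorphy for {Acroella, Bryoinus, Euryellus}.
C2: derived state '0' in Acroella and Euryellus only — synapomorphy for {Acroella, Euryellus}.
C3: derived state '0' in Acroella only — an autapomorphy, so it tells us nothing about relationships among taxa.
C4 (derived state '1') is unique to Haliites (autapomorphy; uninformative for grouping).
Most parsimonious ingroup topology: ((Bryoinus,(Euryellus,Acroella)),Haliites).
Haliites is sister to the clade containing all other ingroup taxa, so it is the earliest-diverging (most basal) ingroup lineage.

Haliites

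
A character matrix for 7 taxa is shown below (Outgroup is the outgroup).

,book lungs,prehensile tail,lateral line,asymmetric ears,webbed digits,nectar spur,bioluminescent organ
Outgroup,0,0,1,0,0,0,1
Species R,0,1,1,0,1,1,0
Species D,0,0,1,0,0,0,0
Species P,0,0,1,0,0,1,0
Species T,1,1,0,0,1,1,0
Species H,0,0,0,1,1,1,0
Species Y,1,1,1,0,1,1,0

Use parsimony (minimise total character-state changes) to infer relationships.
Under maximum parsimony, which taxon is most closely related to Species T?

Character polarity is set by the outgroup: the derived state is whichever differs from the outgroup's state, so for lateral line, bioluminescent organ the derived state is '0', and for the remaining characters it is '1'.
Only Species T and Species Y show the derived state '1' for book lungs, supporting them as a clade.
prehensile tail: derived state '1' in Species R, Species T, and Species Y only — synapomorphy for {Species R, Species T, Species Y}.
lateral line groups Species H and Species T, which is incompatible with the clades supported by the remaining characters; treating it as convergent (homoplasy) costs fewer steps than any alternative tree.
asymmetric ears: derived state '1' in Species H only — an autapomorphy, so it tells us nothing about relationships among taxa.
webbed digits (derived state '1') is shared by Species H, Species R, Species T, and Species Y — a synapomorphy uniting that clade.
nectar spur (derived state '1') is shared by Species H, Species P, Species R, Species T, and Species Y — a synapomorphy uniting that clade.
bioluminescent organ (derived state '0') is shared by all ingroup taxa — unites the whole ingroup.
Most parsimonious ingroup topology: ((((Species R,(Species T,Species Y)),Species H),Species P),Species D).
Species T and Species Y form a cherry on this tree, so they are sister taxa.

Species Y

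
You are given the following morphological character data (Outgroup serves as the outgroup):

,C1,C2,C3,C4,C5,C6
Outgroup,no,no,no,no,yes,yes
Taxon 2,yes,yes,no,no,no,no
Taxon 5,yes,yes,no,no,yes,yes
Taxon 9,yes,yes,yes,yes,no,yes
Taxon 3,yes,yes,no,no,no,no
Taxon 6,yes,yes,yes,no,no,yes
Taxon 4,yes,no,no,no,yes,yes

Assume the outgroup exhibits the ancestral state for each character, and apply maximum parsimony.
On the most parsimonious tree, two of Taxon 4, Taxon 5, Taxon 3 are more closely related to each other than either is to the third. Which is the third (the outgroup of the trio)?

Taxon 4

Character polarity is set by the outgroup: the derived state is whichever differs from the outgroup's state, so for C5, C6 the derived state is 'no', and for the remaining characters it is 'yes'.
C1 (derived state 'yes') is shared by all ingroup taxa — unites the whole ingroup.
C2 (derived state 'yes') is shared by Taxon 2, Taxon 3, Taxon 5, Taxon 6, and Taxon 9 — a synapomorphy uniting that clade.
C3 (derived state 'yes') is shared by Taxon 6 and Taxon 9 — a synapomorphy uniting that clade.
C4: derived state 'yes' in Taxon 9 only — an autapomorphy, so it tells us nothing about relationships among taxa.
Only Taxon 2, Taxon 3, Taxon 6, and Taxon 9 show the derived state 'no' for C5, supporting them as a clade.
Only Taxon 2 and Taxon 3 show the derived state 'no' for C6, supporting them as a clade.
Most parsimonious ingroup topology: ((((Taxon 2,Taxon 3),(Taxon 9,Taxon 6)),Taxon 5),Taxon 4).
Taxon 3 and Taxon 5 share a more recent common ancestor with each other than either does with Taxon 4, so Taxon 4 is the least closely related of the three.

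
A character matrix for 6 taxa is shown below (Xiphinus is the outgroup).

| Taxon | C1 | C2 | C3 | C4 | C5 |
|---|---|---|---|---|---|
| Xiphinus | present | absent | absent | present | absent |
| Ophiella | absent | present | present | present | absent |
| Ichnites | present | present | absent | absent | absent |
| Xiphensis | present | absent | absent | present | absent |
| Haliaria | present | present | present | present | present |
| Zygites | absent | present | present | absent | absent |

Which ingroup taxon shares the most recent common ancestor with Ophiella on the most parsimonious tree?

Zygites

Character polarity is set by the outgroup: the derived state is whichever differs from the outgroup's state, so for C1, C4 the derived state is 'absent', and for the remaining characters it is 'present'.
Only Ophiella and Zygites show the derived state 'absent' for C1, supporting them as a clade.
C2 (derived state 'present') is shared by Haliaria, Ichnites, Ophiella, and Zygites — a synapomorphy uniting that clade.
Only Haliaria, Ophiella, and Zygites show the derived state 'present' for C3, supporting them as a clade.
C4 groups Ichnites and Zygites, which is incompatible with the clades supported by the remaining characters; treating it as convergent (homoplasy) costs fewer steps than any alternative tree.
C5: derived state 'present' in Haliaria only — an autapomorphy, so it tells us nothing about relationships among taxa.
Most parsimonious ingroup topology: ((((Ophiella,Zygites),Haliaria),Ichnites),Xiphensis).
Ophiella and Zygites form a cherry on this tree, so they are sister taxa.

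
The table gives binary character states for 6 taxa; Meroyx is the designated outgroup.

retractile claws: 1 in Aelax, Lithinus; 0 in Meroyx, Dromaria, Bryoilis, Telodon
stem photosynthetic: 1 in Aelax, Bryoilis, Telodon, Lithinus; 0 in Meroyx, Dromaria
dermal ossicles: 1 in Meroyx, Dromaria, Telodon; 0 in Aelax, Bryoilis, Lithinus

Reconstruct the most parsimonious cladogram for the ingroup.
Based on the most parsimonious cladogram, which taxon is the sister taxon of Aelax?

Lithinus

Character polarity is set by the outgroup: the derived state is whichever differs from the outgroup's state, so for dermal ossicles the derived state is '0', and for the remaining characters it is '1'.
Only Aelax and Lithinus show the derived state '1' for retractile claws, supporting them as a clade.
stem photosynthetic (derived state '1') is shared by Aelax, Bryoilis, Lithinus, and Telodon — a synapomorphy uniting that clade.
dermal ossicles: derived state '0' in Aelax, Bryoilis, and Lithinus only — synapomorphy for {Aelax, Bryoilis, Lithinus}.
Most parsimonious ingroup topology: ((((Aelax,Lithinus),Bryoilis),Telodon),Dromaria).
Aelax and Lithinus form a cherry on this tree, so they are sister taxa.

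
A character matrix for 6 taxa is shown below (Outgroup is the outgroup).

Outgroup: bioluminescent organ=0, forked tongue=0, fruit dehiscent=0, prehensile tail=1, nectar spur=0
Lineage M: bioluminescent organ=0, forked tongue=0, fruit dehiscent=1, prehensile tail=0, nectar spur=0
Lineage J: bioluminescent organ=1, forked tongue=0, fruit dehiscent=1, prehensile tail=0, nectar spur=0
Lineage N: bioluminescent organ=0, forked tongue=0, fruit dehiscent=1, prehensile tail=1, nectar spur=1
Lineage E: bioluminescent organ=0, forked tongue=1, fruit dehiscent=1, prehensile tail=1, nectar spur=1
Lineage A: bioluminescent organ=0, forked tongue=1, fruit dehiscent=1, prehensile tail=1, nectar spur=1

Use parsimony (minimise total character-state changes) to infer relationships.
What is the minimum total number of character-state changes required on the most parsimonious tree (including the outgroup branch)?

5

Character polarity is set by the outgroup: the derived state is whichever differs from the outgroup's state, so for prehensile tail the derived state is '0', and for the remaining characters it is '1'.
bioluminescent organ (derived state '1') is unique to Lineage J (autapomorphy; uninformative for grouping).
forked tongue: derived state '1' in Lineage A and Lineage E only — synapomorphy for {Lineage A, Lineage E}.
All ingroup taxa share the derived state '1' for fruit dehiscent; it defines the ingroup but does not resolve relationships within it.
prehensile tail: derived state '0' in Lineage J and Lineage M only — synapomorphy for {Lineage J, Lineage M}.
nectar spur: derived state '1' in Lineage A, Lineage E, and Lineage N only — synapomorphy for {Lineage A, Lineage E, Lineage N}.
Most parsimonious ingroup topology: ((Lineage M,Lineage J),(Lineage N,(Lineage E,Lineage A))).
Changes per character on this tree: bioluminescent organ: 1; forked tongue: 1; fruit dehiscent: 1; prehensile tail: 1; nectar spur: 1.
Total = 5.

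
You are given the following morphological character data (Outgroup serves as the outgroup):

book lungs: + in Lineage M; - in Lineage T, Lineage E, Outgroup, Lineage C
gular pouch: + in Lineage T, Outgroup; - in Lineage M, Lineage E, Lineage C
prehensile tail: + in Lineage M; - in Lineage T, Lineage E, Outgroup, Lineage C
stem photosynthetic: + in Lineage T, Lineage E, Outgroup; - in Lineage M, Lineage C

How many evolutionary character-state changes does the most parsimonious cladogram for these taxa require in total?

Character polarity is set by the outgroup: the derived state is whichever differs from the outgroup's state, so for gular pouch, stem photosynthetic the derived state is '-', and for the remaining characters it is '+'.
book lungs: derived state '+' in Lineage M only — an autapomorphy, so it tells us nothing about relationships among taxa.
gular pouch: derived state '-' in Lineage C, Lineage E, and Lineage M only — synapomorphy for {Lineage C, Lineage E, Lineage M}.
prehensile tail: derived state '+' in Lineage M only — an autapomorphy, so it tells us nothing about relationships among taxa.
Only Lineage C and Lineage M show the derived state '-' for stem photosynthetic, supporting them as a clade.
Most parsimonious ingroup topology: ((Lineage E,(Lineage C,Lineage M)),Lineage T).
Changes per character on this tree: book lungs: 1; gular pouch: 1; prehensile tail: 1; stem photosynthetic: 1.
Total = 4.

4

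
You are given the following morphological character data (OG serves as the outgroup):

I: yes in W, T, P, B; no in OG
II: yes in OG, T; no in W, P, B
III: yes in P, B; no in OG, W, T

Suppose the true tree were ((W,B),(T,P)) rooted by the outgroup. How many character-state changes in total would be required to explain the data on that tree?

Map each character onto ((W,B),(T,P)) (rooted by OG) and count the minimum state changes it requires (Fitch parsimony):
I: 1; II: 2; III: 2.
Total tree length = 5.

5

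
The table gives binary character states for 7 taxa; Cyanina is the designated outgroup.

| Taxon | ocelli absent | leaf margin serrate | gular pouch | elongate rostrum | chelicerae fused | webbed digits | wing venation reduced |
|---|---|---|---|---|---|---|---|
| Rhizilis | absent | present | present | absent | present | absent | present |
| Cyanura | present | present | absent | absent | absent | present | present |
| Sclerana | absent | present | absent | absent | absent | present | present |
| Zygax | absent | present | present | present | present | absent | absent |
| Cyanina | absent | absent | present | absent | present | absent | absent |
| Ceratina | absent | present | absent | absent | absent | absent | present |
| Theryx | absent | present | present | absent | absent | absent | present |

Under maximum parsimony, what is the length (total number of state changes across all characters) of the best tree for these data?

Character polarity is set by the outgroup: the derived state is whichever differs from the outgroup's state, so for gular pouch, chelicerae fused the derived state is 'absent', and for the remaining characters it is 'present'.
ocelli absent: derived state 'present' in Cyanura only — an autapomorphy, so it tells us nothing about relationships among taxa.
All ingroup taxa share the derived state 'present' for leaf margin serrate; it defines the ingroup but does not resolve relationships within it.
Only Ceratina, Cyanura, and Sclerana show the derived state 'absent' for gular pouch, supporting them as a clade.
elongate rostrum (derived state 'present') is unique to Zygax (autapomorphy; uninformative for grouping).
chelicerae fused: derived state 'absent' in Ceratina, Cyanura, Sclerana, and Theryx only — synapomorphy for {Ceratina, Cyanura, Sclerana, Theryx}.
webbed digits (derived state 'present') is shared by Cyanura and Sclerana — a synapomorphy uniting that clade.
wing venation reduced (derived state 'present') is shared by Ceratina, Cyanura, Rhizilis, Sclerana, and Theryx — a synapomorphy uniting that clade.
Most parsimonious ingroup topology: ((((Ceratina,(Cyanura,Sclerana)),Theryx),Rhizilis),Zygax).
Changes per character on this tree: ocelli absent: 1; leaf margin serrate: 1; gular pouch: 1; elongate rostrum: 1; chelicerae fused: 1; webbed digits: 1; wing venation reduced: 1.
Total = 7.

7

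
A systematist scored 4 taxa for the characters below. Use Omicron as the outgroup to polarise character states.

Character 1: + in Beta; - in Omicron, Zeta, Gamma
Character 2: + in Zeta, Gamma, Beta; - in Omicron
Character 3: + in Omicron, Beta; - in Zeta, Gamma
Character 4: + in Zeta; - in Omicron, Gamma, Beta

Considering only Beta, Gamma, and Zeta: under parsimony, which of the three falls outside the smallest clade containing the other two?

Character polarity is set by the outgroup: the derived state is whichever differs from the outgroup's state, so for Character 3 the derived state is '-', and for the remaining characters it is '+'.
Character 1: derived state '+' in Beta only — an autapomorphy, so it tells us nothing about relationships among taxa.
All ingroup taxa share the derived state '+' for Character 2; it defines the ingroup but does not resolve relationships within it.
Character 3 (derived state '-') is shared by Gamma and Zeta — a synapomorphy uniting that clade.
Character 4: derived state '+' in Zeta only — an autapomorphy, so it tells us nothing about relationships among taxa.
Most parsimonious ingroup topology: ((Zeta,Gamma),Beta).
Zeta and Gamma share a more recent common ancestor with each other than either does with Beta, so Beta is the least closely related of the three.

Beta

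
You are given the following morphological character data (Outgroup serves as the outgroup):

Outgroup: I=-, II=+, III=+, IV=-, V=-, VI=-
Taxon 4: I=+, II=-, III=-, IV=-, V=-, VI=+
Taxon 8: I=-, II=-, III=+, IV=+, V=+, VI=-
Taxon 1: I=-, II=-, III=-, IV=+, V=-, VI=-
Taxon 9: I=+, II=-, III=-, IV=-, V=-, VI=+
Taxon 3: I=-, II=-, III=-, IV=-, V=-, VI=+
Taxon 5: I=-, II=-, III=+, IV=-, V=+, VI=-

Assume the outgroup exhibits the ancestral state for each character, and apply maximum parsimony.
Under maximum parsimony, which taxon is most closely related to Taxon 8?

Taxon 5

Character polarity is set by the outgroup: the derived state is whichever differs from the outgroup's state, so for II, III the derived state is '-', and for the remaining characters it is '+'.
Only Taxon 4 and Taxon 9 show the derived state '+' for I, supporting them as a clade.
II (derived state '-') is shared by all ingroup taxa — unites the whole ingroup.
III (derived state '-') is shared by Taxon 1, Taxon 3, Taxon 4, and Taxon 9 — a synapomorphy uniting that clade.
IV (state '+') occurs in Taxon 1 and Taxon 8 but conflicts with the nesting implied by the other characters — most parsimoniously interpreted as homoplasy.
Only Taxon 5 and Taxon 8 show the derived state '+' for V, supporting them as a clade.
VI (derived state '+') is shared by Taxon 3, Taxon 4, and Taxon 9 — a synapomorphy uniting that clade.
Most parsimonious ingroup topology: ((((Taxon 4,Taxon 9),Taxon 3),Taxon 1),(Taxon 8,Taxon 5)).
Taxon 8 and Taxon 5 form a cherry on this tree, so they are sister taxa.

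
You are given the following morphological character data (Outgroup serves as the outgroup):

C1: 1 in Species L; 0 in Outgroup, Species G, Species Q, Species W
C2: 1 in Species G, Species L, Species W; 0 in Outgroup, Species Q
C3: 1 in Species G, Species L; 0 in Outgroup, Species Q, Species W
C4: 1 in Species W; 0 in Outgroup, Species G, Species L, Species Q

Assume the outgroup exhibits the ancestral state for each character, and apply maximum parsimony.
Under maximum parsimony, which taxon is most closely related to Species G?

Species L

The outgroup has state '0' for every character, so '1' is the derived state throughout.
C1 (derived state '1') is unique to Species L (autapomorphy; uninformative for grouping).
C2: derived state '1' in Species G, Species L, and Species W only — synapomorphy for {Species G, Species L, Species W}.
C3: derived state '1' in Species G and Species L only — synapomorphy for {Species G, Species L}.
C4: derived state '1' in Species W only — an autapomorphy, so it tells us nothing about relationships among taxa.
Most parsimonious ingroup topology: (((Species G,Species L),Species W),Species Q).
Species G and Species L form a cherry on this tree, so they are sister taxa.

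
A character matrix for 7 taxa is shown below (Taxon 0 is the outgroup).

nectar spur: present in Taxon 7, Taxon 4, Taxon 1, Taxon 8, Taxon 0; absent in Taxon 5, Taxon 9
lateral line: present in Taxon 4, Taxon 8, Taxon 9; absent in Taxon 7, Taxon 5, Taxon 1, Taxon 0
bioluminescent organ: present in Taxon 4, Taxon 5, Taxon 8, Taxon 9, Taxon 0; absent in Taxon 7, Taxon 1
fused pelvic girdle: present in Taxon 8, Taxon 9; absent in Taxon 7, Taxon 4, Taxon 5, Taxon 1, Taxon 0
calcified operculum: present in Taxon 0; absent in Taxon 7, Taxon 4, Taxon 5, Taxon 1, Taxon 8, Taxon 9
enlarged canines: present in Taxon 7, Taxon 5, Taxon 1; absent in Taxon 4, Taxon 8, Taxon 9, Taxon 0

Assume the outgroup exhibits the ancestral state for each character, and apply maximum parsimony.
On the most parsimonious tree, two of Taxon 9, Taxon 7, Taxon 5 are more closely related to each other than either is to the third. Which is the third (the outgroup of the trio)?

Taxon 9

Character polarity is set by the outgroup: the derived state is whichever differs from the outgroup's state, so for nectar spur, bioluminescent organ, calcified operculum the derived state is 'absent', and for the remaining characters it is 'present'.
nectar spur groups Taxon 5 and Taxon 9, which is incompatible with the clades supported by the remaining characters; treating it as convergent (homoplasy) costs fewer steps than any alternative tree.
Only Taxon 4, Taxon 8, and Taxon 9 show the derived state 'present' for lateral line, supporting them as a clade.
bioluminescent organ: derived state 'absent' in Taxon 1 and Taxon 7 only — synapomorphy for {Taxon 1, Taxon 7}.
Only Taxon 8 and Taxon 9 show the derived state 'present' for fused pelvic girdle, supporting them as a clade.
calcified operculum (derived state 'absent') is shared by all ingroup taxa — unites the whole ingroup.
Only Taxon 1, Taxon 5, and Taxon 7 show the derived state 'present' for enlarged canines, supporting them as a clade.
Most parsimonious ingroup topology: (((Taxon 1,Taxon 7),Taxon 5),(Taxon 4,(Taxon 8,Taxon 9))).
Taxon 5 and Taxon 7 share a more recent common ancestor with each other than either does with Taxon 9, so Taxon 9 is the least closely related of the three.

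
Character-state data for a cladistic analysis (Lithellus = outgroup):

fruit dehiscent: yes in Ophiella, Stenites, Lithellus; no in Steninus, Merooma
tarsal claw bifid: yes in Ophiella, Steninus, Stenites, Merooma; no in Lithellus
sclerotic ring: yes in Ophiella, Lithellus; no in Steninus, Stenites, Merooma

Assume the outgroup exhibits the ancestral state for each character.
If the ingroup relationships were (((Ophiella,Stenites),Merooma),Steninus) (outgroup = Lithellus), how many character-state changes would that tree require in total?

5

Map each character onto (((Ophiella,Stenites),Merooma),Steninus) (rooted by Lithellus) and count the minimum state changes it requires (Fitch parsimony):
fruit dehiscent: 2; tarsal claw bifid: 1; sclerotic ring: 2.
Total tree length = 5.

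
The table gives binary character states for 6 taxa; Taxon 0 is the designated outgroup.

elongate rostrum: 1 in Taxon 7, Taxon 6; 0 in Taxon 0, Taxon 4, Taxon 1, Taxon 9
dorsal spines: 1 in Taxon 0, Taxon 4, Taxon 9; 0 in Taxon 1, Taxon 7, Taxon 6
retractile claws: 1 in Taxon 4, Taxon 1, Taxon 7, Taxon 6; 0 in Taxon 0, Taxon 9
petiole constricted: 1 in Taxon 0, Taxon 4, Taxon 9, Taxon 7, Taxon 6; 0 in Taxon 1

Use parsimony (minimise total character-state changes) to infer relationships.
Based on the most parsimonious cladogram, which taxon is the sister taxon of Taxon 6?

Character polarity is set by the outgroup: the derived state is whichever differs from the outgroup's state, so for dorsal spines, petiole constricted the derived state is '0', and for the remaining characters it is '1'.
Only Taxon 6 and Taxon 7 show the derived state '1' for elongate rostrum, supporting them as a clade.
dorsal spines: derived state '0' in Taxon 1, Taxon 6, and Taxon 7 only — synapomorphy for {Taxon 1, Taxon 6, Taxon 7}.
Only Taxon 1, Taxon 4, Taxon 6, and Taxon 7 show the derived state '1' for retractile claws, supporting them as a clade.
petiole constricted: derived state '0' in Taxon 1 only — an autapomorphy, so it tells us nothing about relationships among taxa.
Most parsimonious ingroup topology: ((Taxon 4,(Taxon 1,(Taxon 7,Taxon 6))),Taxon 9).
Taxon 6 and Taxon 7 form a cherry on this tree, so they are sister taxa.

Taxon 7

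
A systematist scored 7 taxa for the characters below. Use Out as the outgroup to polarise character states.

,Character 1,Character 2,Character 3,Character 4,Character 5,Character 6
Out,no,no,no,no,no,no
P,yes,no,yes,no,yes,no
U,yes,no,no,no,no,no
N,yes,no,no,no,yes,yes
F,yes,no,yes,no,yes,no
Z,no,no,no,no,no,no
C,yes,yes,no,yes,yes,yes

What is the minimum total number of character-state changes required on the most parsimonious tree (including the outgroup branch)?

The outgroup has state 'no' for every character, so 'yes' is the derived state throughout.
Only C, F, N, P, and U show the derived state 'yes' for Character 1, supporting them as a clade.
Character 2 (derived state 'yes') is unique to C (autapomorphy; uninformative for grouping).
Character 3: derived state 'yes' in F and P only — synapomorphy for {F, P}.
Character 4 (derived state 'yes') is unique to C (autapomorphy; uninformative for grouping).
Character 5 (derived state 'yes') is shared by C, F, N, and P — a synapomorphy uniting that clade.
Character 6: derived state 'yes' in C and N only — synapomorphy for {C, N}.
Most parsimonious ingroup topology: ((((P,F),(N,C)),U),Z).
Changes per character on this tree: Character 1: 1; Character 2: 1; Character 3: 1; Character 4: 1; Character 5: 1; Character 6: 1.
Total = 6.

6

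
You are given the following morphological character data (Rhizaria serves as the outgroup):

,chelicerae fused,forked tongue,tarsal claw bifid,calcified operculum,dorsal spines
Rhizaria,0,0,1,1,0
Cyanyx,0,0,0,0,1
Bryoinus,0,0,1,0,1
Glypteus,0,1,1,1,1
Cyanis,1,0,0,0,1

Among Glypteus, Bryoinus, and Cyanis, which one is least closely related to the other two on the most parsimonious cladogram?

Character polarity is set by the outgroup: the derived state is whichever differs from the outgroup's state, so for tarsal claw bifid, calcified operculum the derived state is '0', and for the remaining characters it is '1'.
chelicerae fused (derived state '1') is unique to Cyanis (autapomorphy; uninformative for grouping).
forked tongue (derived state '1') is unique to Glypteus (autapomorphy; uninformative for grouping).
tarsal claw bifid (derived state '0') is shared by Cyanis and Cyanyx — a synapomorphy uniting that clade.
calcified operculum: derived state '0' in Bryoinus, Cyanis, and Cyanyx only — synapomorphy for {Bryoinus, Cyanis, Cyanyx}.
dorsal spines (derived state '1') is shared by all ingroup taxa — unites the whole ingroup.
Most parsimonious ingroup topology: (((Cyanyx,Cyanis),Bryoinus),Glypteus).
Cyanis and Bryoinus share a more recent common ancestor with each other than either does with Glypteus, so Glypteus is the least closely related of the three.

Glypteus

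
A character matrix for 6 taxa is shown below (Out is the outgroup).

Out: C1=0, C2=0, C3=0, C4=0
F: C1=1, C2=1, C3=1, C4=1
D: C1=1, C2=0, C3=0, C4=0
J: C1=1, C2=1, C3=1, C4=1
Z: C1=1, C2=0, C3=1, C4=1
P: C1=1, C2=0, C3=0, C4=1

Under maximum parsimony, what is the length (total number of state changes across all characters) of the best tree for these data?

4

The outgroup has state '0' for every character, so '1' is the derived state throughout.
All ingroup taxa share the derived state '1' for C1; it defines the ingroup but does not resolve relationships within it.
Only F and J show the derived state '1' for C2, supporting them as a clade.
C3: derived state '1' in F, J, and Z only — synapomorphy for {F, J, Z}.
C4: derived state '1' in F, J, P, and Z only — synapomorphy for {F, J, P, Z}.
Most parsimonious ingroup topology: ((((F,J),Z),P),D).
Changes per character on this tree: C1: 1; C2: 1; C3: 1; C4: 1.
Total = 4.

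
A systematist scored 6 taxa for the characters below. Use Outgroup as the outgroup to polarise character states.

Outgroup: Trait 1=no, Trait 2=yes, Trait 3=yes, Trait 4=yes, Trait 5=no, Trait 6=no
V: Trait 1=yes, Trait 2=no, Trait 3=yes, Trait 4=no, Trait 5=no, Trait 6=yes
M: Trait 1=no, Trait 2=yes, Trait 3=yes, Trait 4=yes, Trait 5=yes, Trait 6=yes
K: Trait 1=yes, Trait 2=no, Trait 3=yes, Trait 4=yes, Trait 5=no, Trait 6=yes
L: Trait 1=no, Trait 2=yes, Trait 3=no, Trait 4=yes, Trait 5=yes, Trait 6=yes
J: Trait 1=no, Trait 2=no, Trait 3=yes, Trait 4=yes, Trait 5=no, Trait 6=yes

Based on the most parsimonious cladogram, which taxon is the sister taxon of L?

M

Character polarity is set by the outgroup: the derived state is whichever differs from the outgroup's state, so for Trait 2, Trait 3, Trait 4 the derived state is 'no', and for the remaining characters it is 'yes'.
Trait 1 (derived state 'yes') is shared by K and V — a synapomorphy uniting that clade.
Trait 2: derived state 'no' in J, K, and V only — synapomorphy for {J, K, V}.
Trait 3 (derived state 'no') is unique to L (autapomorphy; uninformative for grouping).
Trait 4: derived state 'no' in V only — an autapomorphy, so it tells us nothing about relationships among taxa.
Trait 5: derived state 'yes' in L and M only — synapomorphy for {L, M}.
All ingroup taxa share the derived state 'yes' for Trait 6; it defines the ingroup but does not resolve relationships within it.
Most parsimonious ingroup topology: (((V,K),J),(M,L)).
L and M form a cherry on this tree, so they are sister taxa.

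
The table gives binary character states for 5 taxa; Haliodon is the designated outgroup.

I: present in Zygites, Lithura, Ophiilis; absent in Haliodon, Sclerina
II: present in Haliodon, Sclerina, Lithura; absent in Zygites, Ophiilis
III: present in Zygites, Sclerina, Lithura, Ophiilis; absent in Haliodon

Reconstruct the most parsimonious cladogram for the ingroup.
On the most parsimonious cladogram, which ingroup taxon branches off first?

Sclerina

Character polarity is set by the outgroup: the derived state is whichever differs from the outgroup's state, so for II the derived state is 'absent', and for the remaining characters it is 'present'.
I (derived state 'present') is shared by Lithura, Ophiilis, and Zygites — a synapomorphy uniting that clade.
II: derived state 'absent' in Ophiilis and Zygites only — synapomorphy for {Ophiilis, Zygites}.
All ingroup taxa share the derived state 'present' for III; it defines the ingroup but does not resolve relationships within it.
Most parsimonious ingroup topology: (((Zygites,Ophiilis),Lithura),Sclerina).
Sclerina is sister to the clade containing all other ingroup taxa, so it is the earliest-diverging (most basal) ingroup lineage.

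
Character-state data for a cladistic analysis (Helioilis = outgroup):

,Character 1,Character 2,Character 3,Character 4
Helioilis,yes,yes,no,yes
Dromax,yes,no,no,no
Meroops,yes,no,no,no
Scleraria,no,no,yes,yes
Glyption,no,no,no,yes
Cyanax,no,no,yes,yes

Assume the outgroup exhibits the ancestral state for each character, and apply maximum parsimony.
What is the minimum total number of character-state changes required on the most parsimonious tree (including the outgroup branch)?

Character polarity is set by the outgroup: the derived state is whichever differs from the outgroup's state, so for Character 1, Character 2, Character 4 the derived state is 'no', and for the remaining characters it is 'yes'.
Only Cyanax, Glyption, and Scleraria show the derived state 'no' for Character 1, supporting them as a clade.
All ingroup taxa share the derived state 'no' for Character 2; it defines the ingroup but does not resolve relationships within it.
Character 3: derived state 'yes' in Cyanax and Scleraria only — synapomorphy for {Cyanax, Scleraria}.
Only Dromax and Meroops show the derived state 'no' for Character 4, supporting them as a clade.
Most parsimonious ingroup topology: ((Dromax,Meroops),((Scleraria,Cyanax),Glyption)).
Changes per character on this tree: Character 1: 1; Character 2: 1; Character 3: 1; Character 4: 1.
Total = 4.

4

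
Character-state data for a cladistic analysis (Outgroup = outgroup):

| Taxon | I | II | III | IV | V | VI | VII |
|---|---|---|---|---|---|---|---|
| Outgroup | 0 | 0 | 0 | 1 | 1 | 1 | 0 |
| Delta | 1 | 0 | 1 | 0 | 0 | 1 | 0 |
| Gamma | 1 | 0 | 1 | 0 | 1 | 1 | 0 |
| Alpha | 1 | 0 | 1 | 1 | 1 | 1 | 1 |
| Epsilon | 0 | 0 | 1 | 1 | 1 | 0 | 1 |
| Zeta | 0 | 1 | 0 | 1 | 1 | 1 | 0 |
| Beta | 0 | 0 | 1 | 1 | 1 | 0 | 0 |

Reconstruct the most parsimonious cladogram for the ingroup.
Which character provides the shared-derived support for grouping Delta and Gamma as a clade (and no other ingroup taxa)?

Character polarity is set by the outgroup: the derived state is whichever differs from the outgroup's state, so for IV, V, VI the derived state is '0', and for the remaining characters it is '1'.
I (derived state '1') is shared by Alpha, Delta, and Gamma — a synapomorphy uniting that clade.
II (derived state '1') is unique to Zeta (autapomorphy; uninformative for grouping).
Only Alpha, Beta, Delta, Epsilon, and Gamma show the derived state '1' for III, supporting them as a clade.
IV: derived state '0' in Delta and Gamma only — synapomorphy for {Delta, Gamma}.
V (derived state '0') is unique to Delta (autapomorphy; uninformative for grouping).
VI: derived state '0' in Beta and Epsilon only — synapomorphy for {Beta, Epsilon}.
VII groups Alpha and Epsilon, which is incompatible with the clades supported by the remaining characters; treating it as convergent (homoplasy) costs fewer steps than any alternative tree.
Most parsimonious ingroup topology: ((((Delta,Gamma),Alpha),(Epsilon,Beta)),Zeta).
The clade {Delta, Gamma} is supported by IV: its derived state '0' occurs in exactly those taxa and in no other taxon (including the outgroup).

IV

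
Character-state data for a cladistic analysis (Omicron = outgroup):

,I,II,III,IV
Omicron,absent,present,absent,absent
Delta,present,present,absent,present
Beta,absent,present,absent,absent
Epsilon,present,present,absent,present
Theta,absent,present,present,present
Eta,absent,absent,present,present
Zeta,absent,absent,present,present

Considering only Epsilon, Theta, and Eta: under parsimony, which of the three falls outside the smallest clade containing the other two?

Character polarity is set by the outgroup: the derived state is whichever differs from the outgroup's state, so for II the derived state is 'absent', and for the remaining characters it is 'present'.
I (derived state 'present') is shared by Delta and Epsilon — a synapomorphy uniting that clade.
II: derived state 'absent' in Eta and Zeta only — synapomorphy for {Eta, Zeta}.
III (derived state 'present') is shared by Eta, Theta, and Zeta — a synapomorphy uniting that clade.
IV: derived state 'present' in Delta, Epsilon, Eta, Theta, and Zeta only — synapomorphy for {Delta, Epsilon, Eta, Theta, Zeta}.
Most parsimonious ingroup topology: (((Delta,Epsilon),(Theta,(Eta,Zeta))),Beta).
Theta and Eta share a more recent common ancestor with each other than either does with Epsilon, so Epsilon is the least closely related of the three.

Epsilon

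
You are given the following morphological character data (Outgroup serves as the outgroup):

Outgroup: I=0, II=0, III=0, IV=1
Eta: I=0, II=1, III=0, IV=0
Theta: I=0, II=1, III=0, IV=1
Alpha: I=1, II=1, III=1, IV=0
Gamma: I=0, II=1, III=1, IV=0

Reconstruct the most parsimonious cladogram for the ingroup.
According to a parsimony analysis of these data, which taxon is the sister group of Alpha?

Gamma

Character polarity is set by the outgroup: the derived state is whichever differs from the outgroup's state, so for IV the derived state is '0', and for the remaining characters it is '1'.
I: derived state '1' in Alpha only — an autapomorphy, so it tells us nothing about relationships among taxa.
All ingroup taxa share the derived state '1' for II; it defines the ingroup but does not resolve relationships within it.
Only Alpha and Gamma show the derived state '1' for III, supporting them as a clade.
Only Alpha, Eta, and Gamma show the derived state '0' for IV, supporting them as a clade.
Most parsimonious ingroup topology: ((Eta,(Alpha,Gamma)),Theta).
Alpha and Gamma form a cherry on this tree, so they are sister taxa.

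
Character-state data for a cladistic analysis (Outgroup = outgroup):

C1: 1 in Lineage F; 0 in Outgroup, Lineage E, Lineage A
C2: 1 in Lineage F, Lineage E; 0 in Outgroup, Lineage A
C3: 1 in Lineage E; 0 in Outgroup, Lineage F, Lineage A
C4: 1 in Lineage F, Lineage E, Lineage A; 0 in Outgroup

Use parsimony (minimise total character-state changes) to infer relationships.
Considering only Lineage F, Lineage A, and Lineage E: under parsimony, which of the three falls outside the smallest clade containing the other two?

Lineage A

The outgroup has state '0' for every character, so '1' is the derived state throughout.
C1: derived state '1' in Lineage F only — an autapomorphy, so it tells us nothing about relationships among taxa.
C2: derived state '1' in Lineage E and Lineage F only — synapomorphy for {Lineage E, Lineage F}.
C3 (derived state '1') is unique to Lineage E (autapomorphy; uninformative for grouping).
C4 (derived state '1') is shared by all ingroup taxa — unites the whole ingroup.
Most parsimonious ingroup topology: ((Lineage F,Lineage E),Lineage A).
Lineage E and Lineage F share a more recent common ancestor with each other than either does with Lineage A, so Lineage A is the least closely related of the three.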